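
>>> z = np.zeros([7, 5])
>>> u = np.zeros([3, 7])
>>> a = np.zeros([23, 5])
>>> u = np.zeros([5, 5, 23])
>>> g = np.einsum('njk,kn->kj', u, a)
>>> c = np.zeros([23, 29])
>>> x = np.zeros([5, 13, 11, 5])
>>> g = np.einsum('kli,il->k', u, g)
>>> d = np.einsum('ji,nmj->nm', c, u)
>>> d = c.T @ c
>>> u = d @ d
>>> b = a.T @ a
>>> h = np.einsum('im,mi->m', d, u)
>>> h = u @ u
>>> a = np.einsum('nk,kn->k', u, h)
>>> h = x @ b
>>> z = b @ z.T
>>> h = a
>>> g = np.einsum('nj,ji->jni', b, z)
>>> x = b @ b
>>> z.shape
(5, 7)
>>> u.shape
(29, 29)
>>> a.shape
(29,)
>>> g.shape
(5, 5, 7)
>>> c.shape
(23, 29)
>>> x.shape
(5, 5)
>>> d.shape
(29, 29)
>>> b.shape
(5, 5)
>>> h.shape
(29,)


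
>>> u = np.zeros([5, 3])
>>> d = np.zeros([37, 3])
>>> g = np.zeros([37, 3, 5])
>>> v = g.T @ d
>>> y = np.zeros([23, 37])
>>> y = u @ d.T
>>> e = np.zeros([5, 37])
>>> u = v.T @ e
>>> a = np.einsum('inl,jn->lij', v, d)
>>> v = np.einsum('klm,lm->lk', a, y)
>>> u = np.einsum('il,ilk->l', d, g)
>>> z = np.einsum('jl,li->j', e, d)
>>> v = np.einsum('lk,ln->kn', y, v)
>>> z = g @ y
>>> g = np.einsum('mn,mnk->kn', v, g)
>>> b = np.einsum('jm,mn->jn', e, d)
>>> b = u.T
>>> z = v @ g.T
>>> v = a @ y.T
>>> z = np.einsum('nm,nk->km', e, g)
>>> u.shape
(3,)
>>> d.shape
(37, 3)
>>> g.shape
(5, 3)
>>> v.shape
(3, 5, 5)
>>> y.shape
(5, 37)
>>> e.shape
(5, 37)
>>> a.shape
(3, 5, 37)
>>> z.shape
(3, 37)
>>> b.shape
(3,)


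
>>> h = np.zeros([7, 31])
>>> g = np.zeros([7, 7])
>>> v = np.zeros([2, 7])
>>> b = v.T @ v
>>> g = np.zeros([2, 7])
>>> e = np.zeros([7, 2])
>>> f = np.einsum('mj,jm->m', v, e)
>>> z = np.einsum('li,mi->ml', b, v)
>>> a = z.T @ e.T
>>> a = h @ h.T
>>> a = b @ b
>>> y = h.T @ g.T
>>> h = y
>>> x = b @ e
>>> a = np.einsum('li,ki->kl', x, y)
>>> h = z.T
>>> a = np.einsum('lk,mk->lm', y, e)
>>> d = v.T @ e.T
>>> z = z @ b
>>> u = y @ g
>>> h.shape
(7, 2)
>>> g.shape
(2, 7)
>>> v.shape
(2, 7)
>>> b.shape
(7, 7)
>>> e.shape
(7, 2)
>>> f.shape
(2,)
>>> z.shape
(2, 7)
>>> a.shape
(31, 7)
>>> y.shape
(31, 2)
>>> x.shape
(7, 2)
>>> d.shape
(7, 7)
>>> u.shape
(31, 7)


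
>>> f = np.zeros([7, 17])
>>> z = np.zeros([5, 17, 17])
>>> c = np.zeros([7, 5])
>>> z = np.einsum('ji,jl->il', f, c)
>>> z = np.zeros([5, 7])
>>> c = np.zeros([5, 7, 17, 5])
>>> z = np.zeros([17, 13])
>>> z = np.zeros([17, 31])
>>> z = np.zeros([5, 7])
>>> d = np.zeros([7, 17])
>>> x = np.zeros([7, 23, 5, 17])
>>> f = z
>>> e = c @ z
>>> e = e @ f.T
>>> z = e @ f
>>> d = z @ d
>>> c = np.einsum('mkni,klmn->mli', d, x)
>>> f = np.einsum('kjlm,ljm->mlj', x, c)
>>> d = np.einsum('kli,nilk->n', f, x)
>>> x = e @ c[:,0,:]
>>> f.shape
(17, 5, 23)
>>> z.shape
(5, 7, 17, 7)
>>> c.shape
(5, 23, 17)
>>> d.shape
(7,)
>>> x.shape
(5, 7, 17, 17)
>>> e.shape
(5, 7, 17, 5)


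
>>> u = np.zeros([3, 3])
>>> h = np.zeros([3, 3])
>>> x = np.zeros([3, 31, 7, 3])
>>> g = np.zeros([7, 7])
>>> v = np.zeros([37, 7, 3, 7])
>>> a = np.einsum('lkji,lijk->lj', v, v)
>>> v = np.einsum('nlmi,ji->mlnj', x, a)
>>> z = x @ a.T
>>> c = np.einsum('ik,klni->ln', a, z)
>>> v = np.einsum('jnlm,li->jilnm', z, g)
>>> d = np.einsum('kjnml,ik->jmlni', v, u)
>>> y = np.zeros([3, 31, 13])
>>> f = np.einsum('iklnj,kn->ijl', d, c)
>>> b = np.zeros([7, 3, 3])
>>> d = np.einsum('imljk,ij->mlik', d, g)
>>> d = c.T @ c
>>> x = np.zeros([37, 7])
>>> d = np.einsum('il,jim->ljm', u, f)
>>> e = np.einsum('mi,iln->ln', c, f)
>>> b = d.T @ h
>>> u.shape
(3, 3)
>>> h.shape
(3, 3)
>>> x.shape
(37, 7)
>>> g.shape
(7, 7)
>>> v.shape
(3, 7, 7, 31, 37)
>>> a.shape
(37, 3)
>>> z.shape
(3, 31, 7, 37)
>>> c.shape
(31, 7)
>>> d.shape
(3, 7, 37)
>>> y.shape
(3, 31, 13)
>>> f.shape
(7, 3, 37)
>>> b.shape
(37, 7, 3)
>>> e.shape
(3, 37)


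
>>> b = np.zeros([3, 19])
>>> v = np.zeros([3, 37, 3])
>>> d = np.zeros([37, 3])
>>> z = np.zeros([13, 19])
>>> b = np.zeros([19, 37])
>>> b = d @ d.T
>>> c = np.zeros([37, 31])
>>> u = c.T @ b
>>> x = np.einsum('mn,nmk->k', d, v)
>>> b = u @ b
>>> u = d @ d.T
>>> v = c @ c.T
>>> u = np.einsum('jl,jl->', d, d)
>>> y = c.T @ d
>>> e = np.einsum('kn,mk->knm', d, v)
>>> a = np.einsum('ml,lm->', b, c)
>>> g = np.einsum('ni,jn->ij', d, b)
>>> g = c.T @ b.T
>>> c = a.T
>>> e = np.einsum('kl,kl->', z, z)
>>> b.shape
(31, 37)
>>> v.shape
(37, 37)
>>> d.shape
(37, 3)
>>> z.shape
(13, 19)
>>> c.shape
()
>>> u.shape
()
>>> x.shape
(3,)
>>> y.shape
(31, 3)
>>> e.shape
()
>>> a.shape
()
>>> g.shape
(31, 31)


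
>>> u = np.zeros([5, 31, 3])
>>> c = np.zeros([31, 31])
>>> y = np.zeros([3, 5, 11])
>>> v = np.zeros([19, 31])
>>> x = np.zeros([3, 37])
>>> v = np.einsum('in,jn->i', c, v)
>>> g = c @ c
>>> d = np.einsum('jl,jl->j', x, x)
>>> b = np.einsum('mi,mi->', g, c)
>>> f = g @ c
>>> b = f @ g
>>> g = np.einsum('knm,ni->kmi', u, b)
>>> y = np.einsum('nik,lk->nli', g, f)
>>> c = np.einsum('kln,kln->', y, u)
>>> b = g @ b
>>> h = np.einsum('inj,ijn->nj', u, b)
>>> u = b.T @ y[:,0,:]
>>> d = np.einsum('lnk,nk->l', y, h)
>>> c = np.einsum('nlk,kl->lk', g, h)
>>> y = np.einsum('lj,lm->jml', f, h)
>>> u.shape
(31, 3, 3)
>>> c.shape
(3, 31)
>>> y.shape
(31, 3, 31)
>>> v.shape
(31,)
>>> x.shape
(3, 37)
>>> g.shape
(5, 3, 31)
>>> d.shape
(5,)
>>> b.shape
(5, 3, 31)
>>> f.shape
(31, 31)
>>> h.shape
(31, 3)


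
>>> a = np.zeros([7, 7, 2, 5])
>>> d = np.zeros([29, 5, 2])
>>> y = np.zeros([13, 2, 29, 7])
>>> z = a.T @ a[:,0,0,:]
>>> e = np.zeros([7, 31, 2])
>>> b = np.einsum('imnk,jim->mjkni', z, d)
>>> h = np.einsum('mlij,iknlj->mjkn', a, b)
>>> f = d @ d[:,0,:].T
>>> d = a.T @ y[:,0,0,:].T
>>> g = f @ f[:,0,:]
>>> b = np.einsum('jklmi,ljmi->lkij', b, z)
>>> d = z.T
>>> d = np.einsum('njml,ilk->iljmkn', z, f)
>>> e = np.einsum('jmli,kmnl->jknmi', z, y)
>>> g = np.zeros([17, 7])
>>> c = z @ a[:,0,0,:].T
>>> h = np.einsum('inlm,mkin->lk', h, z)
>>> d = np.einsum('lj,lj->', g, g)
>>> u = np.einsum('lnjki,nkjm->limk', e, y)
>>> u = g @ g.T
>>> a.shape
(7, 7, 2, 5)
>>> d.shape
()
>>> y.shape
(13, 2, 29, 7)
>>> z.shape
(5, 2, 7, 5)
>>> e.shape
(5, 13, 29, 2, 5)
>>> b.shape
(5, 29, 5, 2)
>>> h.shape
(29, 2)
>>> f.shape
(29, 5, 29)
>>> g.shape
(17, 7)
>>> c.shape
(5, 2, 7, 7)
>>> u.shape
(17, 17)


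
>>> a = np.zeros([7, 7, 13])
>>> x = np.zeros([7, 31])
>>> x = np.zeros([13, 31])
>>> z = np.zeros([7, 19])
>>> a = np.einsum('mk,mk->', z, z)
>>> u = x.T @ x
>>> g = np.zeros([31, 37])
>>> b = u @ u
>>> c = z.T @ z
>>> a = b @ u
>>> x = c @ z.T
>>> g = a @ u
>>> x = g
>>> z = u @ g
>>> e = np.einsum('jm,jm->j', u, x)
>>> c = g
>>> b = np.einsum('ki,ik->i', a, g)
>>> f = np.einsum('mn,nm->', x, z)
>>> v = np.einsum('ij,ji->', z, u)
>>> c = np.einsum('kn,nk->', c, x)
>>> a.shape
(31, 31)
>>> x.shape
(31, 31)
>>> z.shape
(31, 31)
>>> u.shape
(31, 31)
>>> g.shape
(31, 31)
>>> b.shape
(31,)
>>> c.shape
()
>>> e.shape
(31,)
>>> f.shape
()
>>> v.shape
()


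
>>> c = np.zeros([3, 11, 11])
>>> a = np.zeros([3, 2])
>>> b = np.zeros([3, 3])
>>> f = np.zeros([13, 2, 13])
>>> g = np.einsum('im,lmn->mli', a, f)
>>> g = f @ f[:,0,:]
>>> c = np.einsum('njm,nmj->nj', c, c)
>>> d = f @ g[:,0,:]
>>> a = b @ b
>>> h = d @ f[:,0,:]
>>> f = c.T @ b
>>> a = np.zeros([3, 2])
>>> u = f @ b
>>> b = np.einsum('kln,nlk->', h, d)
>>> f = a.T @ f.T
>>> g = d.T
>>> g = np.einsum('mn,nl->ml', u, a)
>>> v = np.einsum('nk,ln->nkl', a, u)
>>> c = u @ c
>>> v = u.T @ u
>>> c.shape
(11, 11)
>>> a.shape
(3, 2)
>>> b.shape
()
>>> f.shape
(2, 11)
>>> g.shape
(11, 2)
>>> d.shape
(13, 2, 13)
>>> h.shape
(13, 2, 13)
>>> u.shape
(11, 3)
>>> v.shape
(3, 3)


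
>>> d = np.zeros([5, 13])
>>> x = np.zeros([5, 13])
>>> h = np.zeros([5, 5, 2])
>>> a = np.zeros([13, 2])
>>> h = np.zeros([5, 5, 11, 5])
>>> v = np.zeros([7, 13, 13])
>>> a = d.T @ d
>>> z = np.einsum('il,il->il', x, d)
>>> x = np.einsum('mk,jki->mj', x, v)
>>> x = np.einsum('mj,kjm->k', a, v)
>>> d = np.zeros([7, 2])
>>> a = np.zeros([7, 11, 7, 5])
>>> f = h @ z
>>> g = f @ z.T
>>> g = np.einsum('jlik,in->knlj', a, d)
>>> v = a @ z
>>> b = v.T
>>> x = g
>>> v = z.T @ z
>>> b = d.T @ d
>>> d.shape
(7, 2)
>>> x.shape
(5, 2, 11, 7)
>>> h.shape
(5, 5, 11, 5)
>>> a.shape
(7, 11, 7, 5)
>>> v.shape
(13, 13)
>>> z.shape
(5, 13)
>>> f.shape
(5, 5, 11, 13)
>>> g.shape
(5, 2, 11, 7)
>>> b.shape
(2, 2)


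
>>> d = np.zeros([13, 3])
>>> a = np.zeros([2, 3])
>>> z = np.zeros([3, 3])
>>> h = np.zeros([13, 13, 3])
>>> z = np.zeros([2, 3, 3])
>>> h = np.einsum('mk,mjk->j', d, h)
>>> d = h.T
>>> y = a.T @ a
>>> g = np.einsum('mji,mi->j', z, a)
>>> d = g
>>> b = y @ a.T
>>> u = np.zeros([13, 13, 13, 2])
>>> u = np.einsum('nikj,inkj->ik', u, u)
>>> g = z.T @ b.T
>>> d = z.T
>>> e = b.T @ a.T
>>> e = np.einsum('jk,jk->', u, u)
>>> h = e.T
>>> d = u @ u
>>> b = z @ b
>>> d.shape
(13, 13)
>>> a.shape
(2, 3)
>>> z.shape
(2, 3, 3)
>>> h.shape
()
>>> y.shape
(3, 3)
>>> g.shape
(3, 3, 3)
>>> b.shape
(2, 3, 2)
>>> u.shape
(13, 13)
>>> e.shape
()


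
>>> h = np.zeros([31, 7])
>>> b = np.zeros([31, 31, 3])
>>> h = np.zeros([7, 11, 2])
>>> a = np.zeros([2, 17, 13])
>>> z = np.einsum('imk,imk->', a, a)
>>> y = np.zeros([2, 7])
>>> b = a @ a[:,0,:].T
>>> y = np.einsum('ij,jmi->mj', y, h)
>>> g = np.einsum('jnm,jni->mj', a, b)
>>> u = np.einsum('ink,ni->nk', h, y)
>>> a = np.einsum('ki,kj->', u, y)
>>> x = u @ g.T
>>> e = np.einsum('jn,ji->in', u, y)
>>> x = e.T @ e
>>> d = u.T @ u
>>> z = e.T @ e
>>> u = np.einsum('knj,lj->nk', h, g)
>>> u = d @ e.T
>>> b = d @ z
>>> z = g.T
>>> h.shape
(7, 11, 2)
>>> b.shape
(2, 2)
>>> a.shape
()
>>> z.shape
(2, 13)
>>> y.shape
(11, 7)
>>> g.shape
(13, 2)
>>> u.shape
(2, 7)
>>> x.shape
(2, 2)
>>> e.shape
(7, 2)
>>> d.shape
(2, 2)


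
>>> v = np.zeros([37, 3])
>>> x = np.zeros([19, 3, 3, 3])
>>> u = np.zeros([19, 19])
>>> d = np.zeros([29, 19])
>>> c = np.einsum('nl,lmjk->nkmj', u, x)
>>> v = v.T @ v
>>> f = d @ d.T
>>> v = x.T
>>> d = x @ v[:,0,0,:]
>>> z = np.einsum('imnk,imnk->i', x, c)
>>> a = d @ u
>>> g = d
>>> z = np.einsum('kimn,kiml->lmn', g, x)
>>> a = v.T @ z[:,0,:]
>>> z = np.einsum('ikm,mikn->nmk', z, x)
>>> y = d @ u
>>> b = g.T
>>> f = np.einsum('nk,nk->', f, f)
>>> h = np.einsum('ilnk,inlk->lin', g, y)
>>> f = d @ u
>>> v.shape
(3, 3, 3, 19)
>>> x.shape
(19, 3, 3, 3)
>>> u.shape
(19, 19)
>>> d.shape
(19, 3, 3, 19)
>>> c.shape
(19, 3, 3, 3)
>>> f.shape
(19, 3, 3, 19)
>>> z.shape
(3, 19, 3)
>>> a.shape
(19, 3, 3, 19)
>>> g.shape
(19, 3, 3, 19)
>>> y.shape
(19, 3, 3, 19)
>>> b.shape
(19, 3, 3, 19)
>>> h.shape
(3, 19, 3)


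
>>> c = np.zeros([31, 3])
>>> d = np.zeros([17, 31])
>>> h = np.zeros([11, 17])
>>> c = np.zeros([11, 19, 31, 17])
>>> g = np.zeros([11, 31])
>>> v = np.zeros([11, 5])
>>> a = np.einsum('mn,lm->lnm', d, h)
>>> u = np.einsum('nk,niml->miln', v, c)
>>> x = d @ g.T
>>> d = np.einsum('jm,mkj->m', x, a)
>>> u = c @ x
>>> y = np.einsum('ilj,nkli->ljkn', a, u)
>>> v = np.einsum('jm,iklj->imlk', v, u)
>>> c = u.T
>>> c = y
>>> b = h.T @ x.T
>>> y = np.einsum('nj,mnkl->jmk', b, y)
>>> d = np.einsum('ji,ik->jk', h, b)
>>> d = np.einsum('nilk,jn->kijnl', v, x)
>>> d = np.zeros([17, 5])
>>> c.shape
(31, 17, 19, 11)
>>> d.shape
(17, 5)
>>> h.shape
(11, 17)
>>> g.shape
(11, 31)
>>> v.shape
(11, 5, 31, 19)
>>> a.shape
(11, 31, 17)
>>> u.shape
(11, 19, 31, 11)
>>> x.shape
(17, 11)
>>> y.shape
(17, 31, 19)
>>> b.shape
(17, 17)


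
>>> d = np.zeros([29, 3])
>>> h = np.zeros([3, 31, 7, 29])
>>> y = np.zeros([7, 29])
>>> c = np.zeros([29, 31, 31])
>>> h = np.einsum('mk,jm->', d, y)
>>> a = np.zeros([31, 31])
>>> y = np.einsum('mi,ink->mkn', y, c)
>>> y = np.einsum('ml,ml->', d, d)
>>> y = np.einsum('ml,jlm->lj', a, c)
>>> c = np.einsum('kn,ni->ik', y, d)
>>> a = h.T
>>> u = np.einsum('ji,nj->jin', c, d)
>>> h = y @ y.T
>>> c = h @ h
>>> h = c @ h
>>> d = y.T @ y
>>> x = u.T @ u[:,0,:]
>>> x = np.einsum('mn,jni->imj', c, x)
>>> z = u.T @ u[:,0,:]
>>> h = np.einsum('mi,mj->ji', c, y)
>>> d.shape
(29, 29)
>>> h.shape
(29, 31)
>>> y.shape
(31, 29)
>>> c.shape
(31, 31)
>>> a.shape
()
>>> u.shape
(3, 31, 29)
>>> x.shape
(29, 31, 29)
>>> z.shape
(29, 31, 29)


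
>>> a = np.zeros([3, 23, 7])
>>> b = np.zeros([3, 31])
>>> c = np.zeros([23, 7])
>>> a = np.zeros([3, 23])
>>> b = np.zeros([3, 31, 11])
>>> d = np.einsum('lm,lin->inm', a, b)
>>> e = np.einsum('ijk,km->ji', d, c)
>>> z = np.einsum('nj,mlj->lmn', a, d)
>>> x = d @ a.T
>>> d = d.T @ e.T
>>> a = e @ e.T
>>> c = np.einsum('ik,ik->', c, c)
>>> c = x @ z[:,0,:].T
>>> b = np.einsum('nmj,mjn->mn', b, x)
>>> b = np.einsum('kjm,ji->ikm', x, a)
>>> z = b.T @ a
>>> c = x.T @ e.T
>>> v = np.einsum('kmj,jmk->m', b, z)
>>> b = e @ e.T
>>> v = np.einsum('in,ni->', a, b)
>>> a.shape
(11, 11)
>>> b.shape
(11, 11)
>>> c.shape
(3, 11, 11)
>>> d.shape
(23, 11, 11)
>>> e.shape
(11, 31)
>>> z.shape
(3, 31, 11)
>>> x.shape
(31, 11, 3)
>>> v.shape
()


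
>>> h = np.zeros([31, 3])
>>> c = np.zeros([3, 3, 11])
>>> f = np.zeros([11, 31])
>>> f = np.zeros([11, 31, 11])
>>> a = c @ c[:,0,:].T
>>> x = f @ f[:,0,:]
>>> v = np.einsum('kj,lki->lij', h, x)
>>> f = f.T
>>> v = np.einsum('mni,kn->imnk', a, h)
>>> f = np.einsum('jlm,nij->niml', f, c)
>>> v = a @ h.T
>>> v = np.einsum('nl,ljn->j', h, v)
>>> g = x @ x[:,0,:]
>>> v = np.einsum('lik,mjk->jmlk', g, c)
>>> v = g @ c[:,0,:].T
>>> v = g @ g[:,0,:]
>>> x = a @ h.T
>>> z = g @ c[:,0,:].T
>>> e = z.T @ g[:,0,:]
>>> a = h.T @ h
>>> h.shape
(31, 3)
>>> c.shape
(3, 3, 11)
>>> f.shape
(3, 3, 11, 31)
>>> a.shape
(3, 3)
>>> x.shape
(3, 3, 31)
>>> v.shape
(11, 31, 11)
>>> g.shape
(11, 31, 11)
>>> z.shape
(11, 31, 3)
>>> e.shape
(3, 31, 11)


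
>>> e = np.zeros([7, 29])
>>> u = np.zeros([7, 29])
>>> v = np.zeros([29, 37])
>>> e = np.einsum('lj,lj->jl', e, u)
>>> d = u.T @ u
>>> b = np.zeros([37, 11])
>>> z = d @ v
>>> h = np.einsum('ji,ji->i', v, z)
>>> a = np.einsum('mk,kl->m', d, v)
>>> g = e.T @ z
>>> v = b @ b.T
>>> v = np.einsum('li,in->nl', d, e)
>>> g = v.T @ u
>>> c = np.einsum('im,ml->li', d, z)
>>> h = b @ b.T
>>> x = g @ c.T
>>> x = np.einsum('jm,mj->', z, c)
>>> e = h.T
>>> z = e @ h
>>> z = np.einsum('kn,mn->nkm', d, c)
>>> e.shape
(37, 37)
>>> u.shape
(7, 29)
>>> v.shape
(7, 29)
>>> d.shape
(29, 29)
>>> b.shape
(37, 11)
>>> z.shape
(29, 29, 37)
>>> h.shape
(37, 37)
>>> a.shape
(29,)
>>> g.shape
(29, 29)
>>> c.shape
(37, 29)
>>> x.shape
()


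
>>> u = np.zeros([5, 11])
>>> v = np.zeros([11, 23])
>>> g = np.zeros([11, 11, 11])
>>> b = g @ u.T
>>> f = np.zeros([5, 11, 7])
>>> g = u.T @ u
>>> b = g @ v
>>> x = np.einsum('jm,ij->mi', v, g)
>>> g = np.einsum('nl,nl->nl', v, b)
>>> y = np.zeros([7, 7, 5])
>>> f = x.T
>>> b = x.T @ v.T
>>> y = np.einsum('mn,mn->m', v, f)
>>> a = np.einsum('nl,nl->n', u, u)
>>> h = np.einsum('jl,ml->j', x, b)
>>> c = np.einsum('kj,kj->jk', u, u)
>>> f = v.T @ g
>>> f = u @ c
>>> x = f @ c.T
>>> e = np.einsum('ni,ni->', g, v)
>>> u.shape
(5, 11)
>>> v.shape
(11, 23)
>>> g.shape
(11, 23)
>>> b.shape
(11, 11)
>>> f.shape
(5, 5)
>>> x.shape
(5, 11)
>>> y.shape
(11,)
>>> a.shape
(5,)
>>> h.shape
(23,)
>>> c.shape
(11, 5)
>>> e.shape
()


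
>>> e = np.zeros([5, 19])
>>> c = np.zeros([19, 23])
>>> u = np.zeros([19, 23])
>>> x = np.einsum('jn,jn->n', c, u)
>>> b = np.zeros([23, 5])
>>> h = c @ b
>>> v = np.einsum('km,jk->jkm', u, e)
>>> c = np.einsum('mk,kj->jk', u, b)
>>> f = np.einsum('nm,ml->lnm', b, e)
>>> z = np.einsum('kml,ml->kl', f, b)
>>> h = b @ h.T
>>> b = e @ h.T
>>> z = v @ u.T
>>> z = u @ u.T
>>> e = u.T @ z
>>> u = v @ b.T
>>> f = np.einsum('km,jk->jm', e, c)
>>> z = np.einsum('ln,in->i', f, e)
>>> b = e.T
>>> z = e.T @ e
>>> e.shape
(23, 19)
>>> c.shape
(5, 23)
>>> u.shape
(5, 19, 5)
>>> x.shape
(23,)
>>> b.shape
(19, 23)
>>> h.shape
(23, 19)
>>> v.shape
(5, 19, 23)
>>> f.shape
(5, 19)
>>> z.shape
(19, 19)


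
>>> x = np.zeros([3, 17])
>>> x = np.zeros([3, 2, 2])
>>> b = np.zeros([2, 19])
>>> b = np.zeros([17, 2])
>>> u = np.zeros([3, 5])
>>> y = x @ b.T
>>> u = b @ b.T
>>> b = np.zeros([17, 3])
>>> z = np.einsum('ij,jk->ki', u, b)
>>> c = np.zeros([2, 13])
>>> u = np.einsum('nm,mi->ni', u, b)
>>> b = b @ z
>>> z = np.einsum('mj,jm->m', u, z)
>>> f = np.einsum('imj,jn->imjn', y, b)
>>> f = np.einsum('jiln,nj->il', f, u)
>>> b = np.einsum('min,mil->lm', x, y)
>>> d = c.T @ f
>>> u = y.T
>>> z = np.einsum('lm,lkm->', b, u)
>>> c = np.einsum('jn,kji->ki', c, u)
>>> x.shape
(3, 2, 2)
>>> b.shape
(17, 3)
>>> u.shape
(17, 2, 3)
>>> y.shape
(3, 2, 17)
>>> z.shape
()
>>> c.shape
(17, 3)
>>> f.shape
(2, 17)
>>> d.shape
(13, 17)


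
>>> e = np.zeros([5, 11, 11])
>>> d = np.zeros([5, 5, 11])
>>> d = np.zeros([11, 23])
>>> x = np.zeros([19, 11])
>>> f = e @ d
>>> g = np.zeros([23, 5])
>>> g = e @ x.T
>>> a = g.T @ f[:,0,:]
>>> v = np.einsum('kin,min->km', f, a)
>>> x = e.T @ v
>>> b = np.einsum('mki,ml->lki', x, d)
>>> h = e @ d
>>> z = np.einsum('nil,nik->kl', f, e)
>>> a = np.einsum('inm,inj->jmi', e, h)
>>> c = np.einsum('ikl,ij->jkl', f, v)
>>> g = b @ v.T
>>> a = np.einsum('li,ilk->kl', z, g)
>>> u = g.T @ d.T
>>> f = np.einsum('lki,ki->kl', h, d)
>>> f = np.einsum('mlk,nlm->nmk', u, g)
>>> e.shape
(5, 11, 11)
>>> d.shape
(11, 23)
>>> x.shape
(11, 11, 19)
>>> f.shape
(23, 5, 11)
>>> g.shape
(23, 11, 5)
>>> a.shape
(5, 11)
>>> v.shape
(5, 19)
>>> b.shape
(23, 11, 19)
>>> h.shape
(5, 11, 23)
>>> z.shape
(11, 23)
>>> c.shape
(19, 11, 23)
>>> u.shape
(5, 11, 11)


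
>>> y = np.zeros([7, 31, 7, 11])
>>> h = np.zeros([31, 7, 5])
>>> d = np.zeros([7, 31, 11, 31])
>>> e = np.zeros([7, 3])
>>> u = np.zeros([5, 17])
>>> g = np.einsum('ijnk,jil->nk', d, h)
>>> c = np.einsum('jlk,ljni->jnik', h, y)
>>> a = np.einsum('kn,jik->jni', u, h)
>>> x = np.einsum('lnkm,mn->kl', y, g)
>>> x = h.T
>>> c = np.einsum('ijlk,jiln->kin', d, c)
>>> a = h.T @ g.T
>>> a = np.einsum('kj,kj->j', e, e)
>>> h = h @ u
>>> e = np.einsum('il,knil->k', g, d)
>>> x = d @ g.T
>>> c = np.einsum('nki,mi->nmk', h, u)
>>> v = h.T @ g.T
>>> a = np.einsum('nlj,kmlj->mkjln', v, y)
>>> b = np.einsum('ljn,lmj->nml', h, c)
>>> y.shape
(7, 31, 7, 11)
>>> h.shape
(31, 7, 17)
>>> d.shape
(7, 31, 11, 31)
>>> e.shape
(7,)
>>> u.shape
(5, 17)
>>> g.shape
(11, 31)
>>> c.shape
(31, 5, 7)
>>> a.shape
(31, 7, 11, 7, 17)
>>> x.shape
(7, 31, 11, 11)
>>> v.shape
(17, 7, 11)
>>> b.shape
(17, 5, 31)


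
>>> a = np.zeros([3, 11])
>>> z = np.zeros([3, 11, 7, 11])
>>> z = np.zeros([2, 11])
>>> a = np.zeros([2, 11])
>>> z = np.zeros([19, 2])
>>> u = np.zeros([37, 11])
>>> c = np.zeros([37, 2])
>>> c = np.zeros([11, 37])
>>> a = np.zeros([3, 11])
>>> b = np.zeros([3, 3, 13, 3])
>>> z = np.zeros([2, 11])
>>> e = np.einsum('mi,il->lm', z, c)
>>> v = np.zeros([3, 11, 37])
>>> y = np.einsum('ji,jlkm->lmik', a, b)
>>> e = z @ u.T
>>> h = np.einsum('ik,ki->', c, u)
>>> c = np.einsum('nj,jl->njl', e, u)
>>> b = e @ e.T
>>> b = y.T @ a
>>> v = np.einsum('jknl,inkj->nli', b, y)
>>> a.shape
(3, 11)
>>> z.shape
(2, 11)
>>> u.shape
(37, 11)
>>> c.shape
(2, 37, 11)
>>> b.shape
(13, 11, 3, 11)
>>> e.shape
(2, 37)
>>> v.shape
(3, 11, 3)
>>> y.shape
(3, 3, 11, 13)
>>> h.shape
()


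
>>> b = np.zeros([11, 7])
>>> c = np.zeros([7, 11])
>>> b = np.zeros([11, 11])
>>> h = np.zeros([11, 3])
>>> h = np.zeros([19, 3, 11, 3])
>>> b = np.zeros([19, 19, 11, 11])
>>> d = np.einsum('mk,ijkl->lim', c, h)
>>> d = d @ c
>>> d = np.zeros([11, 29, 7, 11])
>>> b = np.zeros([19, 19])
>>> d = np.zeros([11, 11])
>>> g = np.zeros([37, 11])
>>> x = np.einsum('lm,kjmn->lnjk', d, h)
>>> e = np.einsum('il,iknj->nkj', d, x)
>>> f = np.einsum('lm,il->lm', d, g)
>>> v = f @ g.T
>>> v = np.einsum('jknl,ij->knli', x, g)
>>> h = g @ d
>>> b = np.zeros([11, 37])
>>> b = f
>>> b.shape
(11, 11)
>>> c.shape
(7, 11)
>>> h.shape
(37, 11)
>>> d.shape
(11, 11)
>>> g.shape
(37, 11)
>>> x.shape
(11, 3, 3, 19)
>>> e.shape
(3, 3, 19)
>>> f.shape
(11, 11)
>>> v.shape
(3, 3, 19, 37)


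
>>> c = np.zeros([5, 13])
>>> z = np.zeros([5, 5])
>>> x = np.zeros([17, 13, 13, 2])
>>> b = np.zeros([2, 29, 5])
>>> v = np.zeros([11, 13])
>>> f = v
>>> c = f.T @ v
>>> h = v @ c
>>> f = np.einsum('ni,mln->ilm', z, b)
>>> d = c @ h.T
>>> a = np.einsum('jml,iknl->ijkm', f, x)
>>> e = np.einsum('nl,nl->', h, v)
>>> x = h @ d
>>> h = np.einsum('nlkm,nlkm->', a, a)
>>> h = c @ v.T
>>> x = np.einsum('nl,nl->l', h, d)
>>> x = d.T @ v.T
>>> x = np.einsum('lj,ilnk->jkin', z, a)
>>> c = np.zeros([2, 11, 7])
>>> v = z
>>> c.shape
(2, 11, 7)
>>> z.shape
(5, 5)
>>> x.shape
(5, 29, 17, 13)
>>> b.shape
(2, 29, 5)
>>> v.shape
(5, 5)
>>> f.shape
(5, 29, 2)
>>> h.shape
(13, 11)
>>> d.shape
(13, 11)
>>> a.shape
(17, 5, 13, 29)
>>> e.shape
()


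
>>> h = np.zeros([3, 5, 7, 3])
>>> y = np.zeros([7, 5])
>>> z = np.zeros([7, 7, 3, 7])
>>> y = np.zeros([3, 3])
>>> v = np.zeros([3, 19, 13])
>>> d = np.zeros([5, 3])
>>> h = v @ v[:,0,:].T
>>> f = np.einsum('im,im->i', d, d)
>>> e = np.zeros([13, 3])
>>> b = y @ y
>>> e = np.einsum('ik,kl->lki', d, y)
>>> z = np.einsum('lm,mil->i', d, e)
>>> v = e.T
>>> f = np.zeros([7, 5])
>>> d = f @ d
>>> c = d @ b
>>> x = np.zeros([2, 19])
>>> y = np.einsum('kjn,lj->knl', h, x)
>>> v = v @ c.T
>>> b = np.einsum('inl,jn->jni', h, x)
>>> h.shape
(3, 19, 3)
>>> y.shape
(3, 3, 2)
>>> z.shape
(3,)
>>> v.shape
(5, 3, 7)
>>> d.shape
(7, 3)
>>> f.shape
(7, 5)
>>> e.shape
(3, 3, 5)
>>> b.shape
(2, 19, 3)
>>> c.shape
(7, 3)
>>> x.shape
(2, 19)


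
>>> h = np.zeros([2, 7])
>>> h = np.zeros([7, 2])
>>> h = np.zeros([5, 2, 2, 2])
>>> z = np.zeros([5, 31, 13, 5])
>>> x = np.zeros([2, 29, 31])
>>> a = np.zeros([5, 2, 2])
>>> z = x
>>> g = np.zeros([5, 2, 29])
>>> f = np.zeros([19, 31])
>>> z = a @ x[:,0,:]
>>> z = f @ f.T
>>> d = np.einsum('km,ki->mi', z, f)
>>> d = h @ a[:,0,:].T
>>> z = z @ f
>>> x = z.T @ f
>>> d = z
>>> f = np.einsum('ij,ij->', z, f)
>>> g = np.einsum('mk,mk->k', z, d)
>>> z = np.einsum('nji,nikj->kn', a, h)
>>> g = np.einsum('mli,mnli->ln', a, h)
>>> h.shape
(5, 2, 2, 2)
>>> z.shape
(2, 5)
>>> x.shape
(31, 31)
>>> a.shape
(5, 2, 2)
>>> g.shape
(2, 2)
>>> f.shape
()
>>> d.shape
(19, 31)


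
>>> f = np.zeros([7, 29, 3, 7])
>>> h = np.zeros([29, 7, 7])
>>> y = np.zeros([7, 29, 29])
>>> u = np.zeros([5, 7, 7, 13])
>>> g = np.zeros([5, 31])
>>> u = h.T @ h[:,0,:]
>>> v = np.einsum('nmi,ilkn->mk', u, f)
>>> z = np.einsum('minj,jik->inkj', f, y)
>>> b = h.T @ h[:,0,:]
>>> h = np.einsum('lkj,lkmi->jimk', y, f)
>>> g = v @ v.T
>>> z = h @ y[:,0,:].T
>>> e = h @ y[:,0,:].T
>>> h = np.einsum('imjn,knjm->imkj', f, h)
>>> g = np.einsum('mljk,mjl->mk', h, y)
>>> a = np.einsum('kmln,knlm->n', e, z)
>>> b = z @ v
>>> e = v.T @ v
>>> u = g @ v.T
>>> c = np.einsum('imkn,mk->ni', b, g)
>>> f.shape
(7, 29, 3, 7)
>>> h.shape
(7, 29, 29, 3)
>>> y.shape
(7, 29, 29)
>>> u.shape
(7, 7)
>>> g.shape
(7, 3)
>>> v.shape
(7, 3)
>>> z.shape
(29, 7, 3, 7)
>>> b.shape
(29, 7, 3, 3)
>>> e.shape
(3, 3)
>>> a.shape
(7,)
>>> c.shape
(3, 29)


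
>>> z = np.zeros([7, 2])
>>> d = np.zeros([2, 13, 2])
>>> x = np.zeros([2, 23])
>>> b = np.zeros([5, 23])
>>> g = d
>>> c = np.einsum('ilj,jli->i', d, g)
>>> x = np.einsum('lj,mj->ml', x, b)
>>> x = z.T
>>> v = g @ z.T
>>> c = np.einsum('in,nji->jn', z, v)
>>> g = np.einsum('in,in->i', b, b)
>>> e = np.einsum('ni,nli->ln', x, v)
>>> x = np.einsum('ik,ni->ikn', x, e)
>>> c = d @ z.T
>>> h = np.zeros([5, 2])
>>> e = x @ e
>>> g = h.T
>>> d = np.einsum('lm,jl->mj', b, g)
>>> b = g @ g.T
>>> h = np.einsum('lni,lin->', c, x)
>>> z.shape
(7, 2)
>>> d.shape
(23, 2)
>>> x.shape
(2, 7, 13)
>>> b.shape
(2, 2)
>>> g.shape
(2, 5)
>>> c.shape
(2, 13, 7)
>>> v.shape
(2, 13, 7)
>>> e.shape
(2, 7, 2)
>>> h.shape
()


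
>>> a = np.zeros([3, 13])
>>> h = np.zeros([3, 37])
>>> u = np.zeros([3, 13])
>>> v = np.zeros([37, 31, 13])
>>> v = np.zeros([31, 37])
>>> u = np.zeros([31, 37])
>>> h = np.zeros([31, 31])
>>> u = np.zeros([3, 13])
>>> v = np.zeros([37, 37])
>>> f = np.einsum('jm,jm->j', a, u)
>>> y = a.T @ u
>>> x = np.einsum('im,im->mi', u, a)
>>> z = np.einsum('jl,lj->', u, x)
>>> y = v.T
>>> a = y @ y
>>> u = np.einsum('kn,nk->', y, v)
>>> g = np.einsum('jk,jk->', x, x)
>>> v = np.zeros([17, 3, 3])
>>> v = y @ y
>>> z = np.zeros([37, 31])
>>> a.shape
(37, 37)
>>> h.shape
(31, 31)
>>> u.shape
()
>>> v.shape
(37, 37)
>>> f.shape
(3,)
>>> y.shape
(37, 37)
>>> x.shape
(13, 3)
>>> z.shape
(37, 31)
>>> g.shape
()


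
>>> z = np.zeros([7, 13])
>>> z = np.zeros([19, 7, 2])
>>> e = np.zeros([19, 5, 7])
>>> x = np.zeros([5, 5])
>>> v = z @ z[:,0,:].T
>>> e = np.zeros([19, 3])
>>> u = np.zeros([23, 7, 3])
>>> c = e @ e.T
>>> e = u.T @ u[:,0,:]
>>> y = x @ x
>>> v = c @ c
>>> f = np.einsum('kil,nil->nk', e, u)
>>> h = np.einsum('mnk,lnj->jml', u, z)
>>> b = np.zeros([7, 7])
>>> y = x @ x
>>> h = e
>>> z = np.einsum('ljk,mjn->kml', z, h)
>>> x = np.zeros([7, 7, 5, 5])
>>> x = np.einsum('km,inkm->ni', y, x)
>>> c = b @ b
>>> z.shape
(2, 3, 19)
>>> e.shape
(3, 7, 3)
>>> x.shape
(7, 7)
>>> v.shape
(19, 19)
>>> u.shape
(23, 7, 3)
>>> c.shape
(7, 7)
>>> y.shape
(5, 5)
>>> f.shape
(23, 3)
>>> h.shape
(3, 7, 3)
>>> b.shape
(7, 7)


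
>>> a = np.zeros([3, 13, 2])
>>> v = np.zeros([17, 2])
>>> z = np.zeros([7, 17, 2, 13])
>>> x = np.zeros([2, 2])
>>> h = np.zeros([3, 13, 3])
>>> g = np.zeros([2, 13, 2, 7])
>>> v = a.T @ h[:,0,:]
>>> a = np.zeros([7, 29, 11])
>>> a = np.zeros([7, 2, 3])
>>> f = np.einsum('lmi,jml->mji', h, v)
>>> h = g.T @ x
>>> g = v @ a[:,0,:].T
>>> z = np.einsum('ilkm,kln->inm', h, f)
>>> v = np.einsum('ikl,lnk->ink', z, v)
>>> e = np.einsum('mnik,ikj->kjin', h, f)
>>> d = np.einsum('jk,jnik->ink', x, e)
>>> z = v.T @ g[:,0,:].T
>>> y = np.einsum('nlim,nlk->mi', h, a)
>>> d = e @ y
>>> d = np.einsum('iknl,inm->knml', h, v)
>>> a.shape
(7, 2, 3)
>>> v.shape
(7, 13, 3)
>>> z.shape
(3, 13, 2)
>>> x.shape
(2, 2)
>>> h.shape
(7, 2, 13, 2)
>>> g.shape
(2, 13, 7)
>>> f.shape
(13, 2, 3)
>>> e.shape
(2, 3, 13, 2)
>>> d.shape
(2, 13, 3, 2)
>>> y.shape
(2, 13)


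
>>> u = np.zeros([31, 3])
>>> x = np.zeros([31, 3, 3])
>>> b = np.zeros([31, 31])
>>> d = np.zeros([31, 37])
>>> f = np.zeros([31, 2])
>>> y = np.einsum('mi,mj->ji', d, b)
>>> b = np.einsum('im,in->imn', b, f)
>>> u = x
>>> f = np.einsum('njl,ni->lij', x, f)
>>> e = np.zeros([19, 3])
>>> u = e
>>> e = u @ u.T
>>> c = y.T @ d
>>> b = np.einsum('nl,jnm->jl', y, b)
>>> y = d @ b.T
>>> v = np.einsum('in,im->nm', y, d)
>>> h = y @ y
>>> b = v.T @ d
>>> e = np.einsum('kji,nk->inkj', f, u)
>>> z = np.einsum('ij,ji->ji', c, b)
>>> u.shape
(19, 3)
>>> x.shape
(31, 3, 3)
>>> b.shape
(37, 37)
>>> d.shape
(31, 37)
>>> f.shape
(3, 2, 3)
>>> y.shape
(31, 31)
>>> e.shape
(3, 19, 3, 2)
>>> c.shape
(37, 37)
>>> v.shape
(31, 37)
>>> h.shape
(31, 31)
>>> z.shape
(37, 37)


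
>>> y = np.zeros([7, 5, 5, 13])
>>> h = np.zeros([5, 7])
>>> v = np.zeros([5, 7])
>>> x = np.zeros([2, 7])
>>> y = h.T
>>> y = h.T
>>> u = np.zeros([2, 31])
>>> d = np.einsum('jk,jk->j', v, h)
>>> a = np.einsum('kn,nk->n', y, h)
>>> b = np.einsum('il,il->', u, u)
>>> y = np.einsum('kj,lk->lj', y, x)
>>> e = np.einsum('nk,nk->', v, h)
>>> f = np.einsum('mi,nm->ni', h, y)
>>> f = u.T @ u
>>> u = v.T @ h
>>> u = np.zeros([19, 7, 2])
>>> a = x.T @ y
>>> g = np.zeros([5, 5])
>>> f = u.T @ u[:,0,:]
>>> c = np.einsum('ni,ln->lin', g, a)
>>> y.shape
(2, 5)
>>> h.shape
(5, 7)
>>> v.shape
(5, 7)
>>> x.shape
(2, 7)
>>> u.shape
(19, 7, 2)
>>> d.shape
(5,)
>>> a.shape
(7, 5)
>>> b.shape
()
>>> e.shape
()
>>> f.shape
(2, 7, 2)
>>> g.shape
(5, 5)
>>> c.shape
(7, 5, 5)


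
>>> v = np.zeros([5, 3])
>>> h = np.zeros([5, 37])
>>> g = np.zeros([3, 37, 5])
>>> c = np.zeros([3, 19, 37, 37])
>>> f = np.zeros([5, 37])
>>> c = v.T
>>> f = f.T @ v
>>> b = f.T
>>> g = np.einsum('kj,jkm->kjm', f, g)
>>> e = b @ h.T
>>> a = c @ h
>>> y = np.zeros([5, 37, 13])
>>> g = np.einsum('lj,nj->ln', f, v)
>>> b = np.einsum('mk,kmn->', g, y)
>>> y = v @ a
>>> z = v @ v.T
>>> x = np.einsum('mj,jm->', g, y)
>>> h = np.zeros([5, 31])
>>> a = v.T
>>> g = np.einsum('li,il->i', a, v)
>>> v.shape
(5, 3)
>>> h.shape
(5, 31)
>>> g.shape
(5,)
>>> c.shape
(3, 5)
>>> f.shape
(37, 3)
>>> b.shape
()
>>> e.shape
(3, 5)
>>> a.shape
(3, 5)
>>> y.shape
(5, 37)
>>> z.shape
(5, 5)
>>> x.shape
()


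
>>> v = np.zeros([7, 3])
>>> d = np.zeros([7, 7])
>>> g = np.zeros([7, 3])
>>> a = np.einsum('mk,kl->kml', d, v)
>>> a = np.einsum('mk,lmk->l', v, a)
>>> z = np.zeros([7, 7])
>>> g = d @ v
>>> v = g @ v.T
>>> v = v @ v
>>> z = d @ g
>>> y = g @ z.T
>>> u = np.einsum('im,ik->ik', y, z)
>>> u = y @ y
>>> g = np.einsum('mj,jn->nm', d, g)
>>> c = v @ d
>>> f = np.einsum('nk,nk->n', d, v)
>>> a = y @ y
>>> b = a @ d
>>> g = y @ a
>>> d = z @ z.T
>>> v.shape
(7, 7)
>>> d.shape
(7, 7)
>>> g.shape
(7, 7)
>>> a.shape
(7, 7)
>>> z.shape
(7, 3)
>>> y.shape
(7, 7)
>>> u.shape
(7, 7)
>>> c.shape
(7, 7)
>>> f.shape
(7,)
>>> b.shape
(7, 7)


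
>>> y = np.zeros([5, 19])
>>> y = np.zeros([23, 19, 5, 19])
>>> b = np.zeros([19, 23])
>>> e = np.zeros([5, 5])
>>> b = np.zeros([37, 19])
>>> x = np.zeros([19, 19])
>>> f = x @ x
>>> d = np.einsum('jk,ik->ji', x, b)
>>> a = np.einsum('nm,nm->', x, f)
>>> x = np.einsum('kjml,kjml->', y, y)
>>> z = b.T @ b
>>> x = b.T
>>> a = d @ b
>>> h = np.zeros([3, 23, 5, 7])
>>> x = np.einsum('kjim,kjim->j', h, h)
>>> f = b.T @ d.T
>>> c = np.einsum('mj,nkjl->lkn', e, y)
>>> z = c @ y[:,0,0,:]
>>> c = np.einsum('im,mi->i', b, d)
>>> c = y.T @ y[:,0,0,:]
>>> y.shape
(23, 19, 5, 19)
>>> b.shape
(37, 19)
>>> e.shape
(5, 5)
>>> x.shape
(23,)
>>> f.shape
(19, 19)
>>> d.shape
(19, 37)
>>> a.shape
(19, 19)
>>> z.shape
(19, 19, 19)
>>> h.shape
(3, 23, 5, 7)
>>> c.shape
(19, 5, 19, 19)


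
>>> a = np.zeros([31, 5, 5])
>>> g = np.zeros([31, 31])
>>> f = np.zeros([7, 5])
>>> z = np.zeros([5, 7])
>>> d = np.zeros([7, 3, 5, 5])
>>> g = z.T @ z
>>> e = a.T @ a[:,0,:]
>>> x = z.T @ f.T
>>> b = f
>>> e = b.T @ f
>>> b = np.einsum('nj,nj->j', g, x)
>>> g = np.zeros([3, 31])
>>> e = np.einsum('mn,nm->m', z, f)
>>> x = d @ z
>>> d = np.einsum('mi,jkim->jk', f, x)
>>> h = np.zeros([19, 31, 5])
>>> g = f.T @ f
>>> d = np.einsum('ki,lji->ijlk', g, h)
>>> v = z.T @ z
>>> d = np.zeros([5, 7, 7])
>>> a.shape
(31, 5, 5)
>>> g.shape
(5, 5)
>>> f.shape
(7, 5)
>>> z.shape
(5, 7)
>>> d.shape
(5, 7, 7)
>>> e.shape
(5,)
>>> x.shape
(7, 3, 5, 7)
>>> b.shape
(7,)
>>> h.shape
(19, 31, 5)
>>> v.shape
(7, 7)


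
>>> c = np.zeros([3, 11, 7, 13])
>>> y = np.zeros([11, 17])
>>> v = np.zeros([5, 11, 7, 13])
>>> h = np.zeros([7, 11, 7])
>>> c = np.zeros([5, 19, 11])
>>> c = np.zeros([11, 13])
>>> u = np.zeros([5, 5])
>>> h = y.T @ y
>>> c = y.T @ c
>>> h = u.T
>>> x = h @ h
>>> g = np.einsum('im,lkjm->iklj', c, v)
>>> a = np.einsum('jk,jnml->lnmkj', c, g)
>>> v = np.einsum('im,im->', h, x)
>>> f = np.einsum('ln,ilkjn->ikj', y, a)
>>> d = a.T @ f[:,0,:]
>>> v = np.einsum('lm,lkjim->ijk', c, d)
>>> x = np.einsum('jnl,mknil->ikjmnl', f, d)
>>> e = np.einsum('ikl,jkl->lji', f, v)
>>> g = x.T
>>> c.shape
(17, 13)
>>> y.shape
(11, 17)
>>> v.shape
(11, 5, 13)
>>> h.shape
(5, 5)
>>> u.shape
(5, 5)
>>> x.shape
(11, 13, 7, 17, 5, 13)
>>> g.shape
(13, 5, 17, 7, 13, 11)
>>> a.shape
(7, 11, 5, 13, 17)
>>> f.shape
(7, 5, 13)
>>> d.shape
(17, 13, 5, 11, 13)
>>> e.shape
(13, 11, 7)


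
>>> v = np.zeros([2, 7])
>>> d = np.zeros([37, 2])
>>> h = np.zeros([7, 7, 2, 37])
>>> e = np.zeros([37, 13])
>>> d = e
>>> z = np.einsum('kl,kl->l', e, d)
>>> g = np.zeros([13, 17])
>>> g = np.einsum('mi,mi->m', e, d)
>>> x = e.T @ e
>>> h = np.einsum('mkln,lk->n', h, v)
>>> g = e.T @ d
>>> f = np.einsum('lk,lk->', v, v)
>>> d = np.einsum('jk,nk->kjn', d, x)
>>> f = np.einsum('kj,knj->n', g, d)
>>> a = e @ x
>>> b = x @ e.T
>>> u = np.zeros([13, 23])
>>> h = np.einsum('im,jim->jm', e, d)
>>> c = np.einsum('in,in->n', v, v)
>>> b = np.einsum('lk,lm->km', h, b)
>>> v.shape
(2, 7)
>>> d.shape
(13, 37, 13)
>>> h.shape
(13, 13)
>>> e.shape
(37, 13)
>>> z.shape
(13,)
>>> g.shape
(13, 13)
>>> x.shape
(13, 13)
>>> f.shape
(37,)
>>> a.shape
(37, 13)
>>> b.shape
(13, 37)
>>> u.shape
(13, 23)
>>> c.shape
(7,)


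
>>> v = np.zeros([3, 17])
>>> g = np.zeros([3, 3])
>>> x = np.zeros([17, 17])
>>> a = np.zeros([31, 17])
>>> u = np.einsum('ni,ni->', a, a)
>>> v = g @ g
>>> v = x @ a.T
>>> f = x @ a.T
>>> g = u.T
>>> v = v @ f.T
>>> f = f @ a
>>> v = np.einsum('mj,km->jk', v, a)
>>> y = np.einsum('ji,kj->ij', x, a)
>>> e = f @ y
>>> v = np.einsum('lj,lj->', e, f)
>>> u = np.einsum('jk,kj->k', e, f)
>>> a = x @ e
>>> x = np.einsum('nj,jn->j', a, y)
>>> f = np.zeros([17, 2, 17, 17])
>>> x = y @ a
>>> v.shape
()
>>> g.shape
()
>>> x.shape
(17, 17)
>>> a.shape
(17, 17)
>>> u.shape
(17,)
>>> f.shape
(17, 2, 17, 17)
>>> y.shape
(17, 17)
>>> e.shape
(17, 17)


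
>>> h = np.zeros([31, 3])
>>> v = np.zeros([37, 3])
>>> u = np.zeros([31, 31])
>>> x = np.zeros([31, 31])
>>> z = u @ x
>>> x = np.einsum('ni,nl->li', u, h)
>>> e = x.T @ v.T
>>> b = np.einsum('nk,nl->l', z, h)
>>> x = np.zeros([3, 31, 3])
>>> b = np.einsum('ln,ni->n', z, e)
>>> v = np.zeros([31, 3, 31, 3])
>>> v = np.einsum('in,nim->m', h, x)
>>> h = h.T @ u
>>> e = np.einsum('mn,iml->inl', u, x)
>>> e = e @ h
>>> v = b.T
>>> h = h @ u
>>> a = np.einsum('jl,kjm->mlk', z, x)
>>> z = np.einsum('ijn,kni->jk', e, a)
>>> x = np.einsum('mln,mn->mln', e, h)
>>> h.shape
(3, 31)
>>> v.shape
(31,)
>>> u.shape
(31, 31)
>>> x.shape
(3, 31, 31)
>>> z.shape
(31, 3)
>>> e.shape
(3, 31, 31)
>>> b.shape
(31,)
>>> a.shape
(3, 31, 3)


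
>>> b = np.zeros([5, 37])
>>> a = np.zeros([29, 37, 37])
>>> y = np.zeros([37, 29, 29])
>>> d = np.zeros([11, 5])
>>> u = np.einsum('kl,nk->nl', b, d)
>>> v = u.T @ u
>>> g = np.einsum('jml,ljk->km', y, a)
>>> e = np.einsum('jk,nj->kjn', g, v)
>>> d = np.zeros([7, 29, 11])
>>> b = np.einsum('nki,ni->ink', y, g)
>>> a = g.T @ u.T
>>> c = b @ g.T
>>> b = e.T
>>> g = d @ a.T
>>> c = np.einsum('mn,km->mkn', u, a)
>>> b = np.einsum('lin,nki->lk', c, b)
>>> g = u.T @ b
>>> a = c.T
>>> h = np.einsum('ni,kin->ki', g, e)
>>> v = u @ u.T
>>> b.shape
(11, 37)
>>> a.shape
(37, 29, 11)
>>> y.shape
(37, 29, 29)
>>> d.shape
(7, 29, 11)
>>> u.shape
(11, 37)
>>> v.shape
(11, 11)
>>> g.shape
(37, 37)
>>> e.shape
(29, 37, 37)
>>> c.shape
(11, 29, 37)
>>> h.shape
(29, 37)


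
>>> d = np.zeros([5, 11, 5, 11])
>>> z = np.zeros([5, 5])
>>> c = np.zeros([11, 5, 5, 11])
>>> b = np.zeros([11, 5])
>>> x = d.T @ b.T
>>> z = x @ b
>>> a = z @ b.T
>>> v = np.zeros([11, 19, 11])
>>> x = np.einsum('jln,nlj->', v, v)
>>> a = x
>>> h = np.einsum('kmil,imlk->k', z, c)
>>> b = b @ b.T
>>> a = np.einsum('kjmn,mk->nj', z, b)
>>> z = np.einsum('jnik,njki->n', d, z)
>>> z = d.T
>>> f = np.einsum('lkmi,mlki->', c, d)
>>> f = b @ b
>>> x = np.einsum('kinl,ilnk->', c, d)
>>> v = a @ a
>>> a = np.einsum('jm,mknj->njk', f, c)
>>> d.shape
(5, 11, 5, 11)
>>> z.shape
(11, 5, 11, 5)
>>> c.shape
(11, 5, 5, 11)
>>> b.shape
(11, 11)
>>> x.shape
()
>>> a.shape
(5, 11, 5)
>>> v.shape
(5, 5)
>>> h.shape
(11,)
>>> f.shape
(11, 11)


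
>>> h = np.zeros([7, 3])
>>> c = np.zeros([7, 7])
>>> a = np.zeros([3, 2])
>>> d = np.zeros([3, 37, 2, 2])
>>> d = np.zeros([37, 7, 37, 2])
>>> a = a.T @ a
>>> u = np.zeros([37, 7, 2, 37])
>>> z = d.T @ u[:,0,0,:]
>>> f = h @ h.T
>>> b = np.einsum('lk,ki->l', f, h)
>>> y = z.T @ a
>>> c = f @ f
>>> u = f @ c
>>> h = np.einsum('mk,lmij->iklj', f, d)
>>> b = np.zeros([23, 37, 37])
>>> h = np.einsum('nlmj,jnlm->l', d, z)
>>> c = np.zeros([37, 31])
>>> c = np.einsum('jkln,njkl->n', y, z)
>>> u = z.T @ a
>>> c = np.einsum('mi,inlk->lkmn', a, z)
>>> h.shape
(7,)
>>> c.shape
(7, 37, 2, 37)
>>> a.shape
(2, 2)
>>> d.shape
(37, 7, 37, 2)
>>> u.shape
(37, 7, 37, 2)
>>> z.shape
(2, 37, 7, 37)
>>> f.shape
(7, 7)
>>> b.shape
(23, 37, 37)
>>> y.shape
(37, 7, 37, 2)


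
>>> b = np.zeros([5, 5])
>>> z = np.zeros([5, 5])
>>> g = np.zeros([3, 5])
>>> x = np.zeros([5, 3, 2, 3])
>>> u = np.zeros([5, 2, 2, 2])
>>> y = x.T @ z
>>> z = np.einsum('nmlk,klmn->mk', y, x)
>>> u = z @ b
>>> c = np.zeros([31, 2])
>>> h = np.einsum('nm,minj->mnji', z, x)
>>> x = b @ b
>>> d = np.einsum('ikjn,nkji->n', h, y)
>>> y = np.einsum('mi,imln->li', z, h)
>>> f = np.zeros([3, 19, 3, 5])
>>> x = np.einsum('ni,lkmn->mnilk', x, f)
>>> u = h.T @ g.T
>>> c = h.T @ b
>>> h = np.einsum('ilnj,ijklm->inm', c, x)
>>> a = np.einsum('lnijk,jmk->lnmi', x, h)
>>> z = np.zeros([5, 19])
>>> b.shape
(5, 5)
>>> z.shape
(5, 19)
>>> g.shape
(3, 5)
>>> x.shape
(3, 5, 5, 3, 19)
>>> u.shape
(3, 3, 2, 3)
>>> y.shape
(3, 5)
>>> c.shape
(3, 3, 2, 5)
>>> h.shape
(3, 2, 19)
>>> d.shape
(3,)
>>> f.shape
(3, 19, 3, 5)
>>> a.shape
(3, 5, 2, 5)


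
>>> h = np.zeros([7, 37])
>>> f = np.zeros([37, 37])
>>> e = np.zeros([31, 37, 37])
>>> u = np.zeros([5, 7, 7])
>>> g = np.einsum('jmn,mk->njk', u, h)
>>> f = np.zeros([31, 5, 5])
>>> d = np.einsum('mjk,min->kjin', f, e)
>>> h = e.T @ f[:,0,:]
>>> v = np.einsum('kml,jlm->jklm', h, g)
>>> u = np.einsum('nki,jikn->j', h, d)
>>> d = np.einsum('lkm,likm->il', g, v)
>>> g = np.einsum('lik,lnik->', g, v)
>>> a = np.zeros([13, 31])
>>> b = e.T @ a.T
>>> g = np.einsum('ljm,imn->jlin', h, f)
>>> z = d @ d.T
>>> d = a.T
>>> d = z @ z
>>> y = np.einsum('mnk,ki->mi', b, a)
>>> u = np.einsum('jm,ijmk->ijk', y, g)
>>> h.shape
(37, 37, 5)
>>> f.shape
(31, 5, 5)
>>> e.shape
(31, 37, 37)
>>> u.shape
(37, 37, 5)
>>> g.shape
(37, 37, 31, 5)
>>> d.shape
(37, 37)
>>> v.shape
(7, 37, 5, 37)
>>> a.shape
(13, 31)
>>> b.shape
(37, 37, 13)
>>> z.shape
(37, 37)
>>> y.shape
(37, 31)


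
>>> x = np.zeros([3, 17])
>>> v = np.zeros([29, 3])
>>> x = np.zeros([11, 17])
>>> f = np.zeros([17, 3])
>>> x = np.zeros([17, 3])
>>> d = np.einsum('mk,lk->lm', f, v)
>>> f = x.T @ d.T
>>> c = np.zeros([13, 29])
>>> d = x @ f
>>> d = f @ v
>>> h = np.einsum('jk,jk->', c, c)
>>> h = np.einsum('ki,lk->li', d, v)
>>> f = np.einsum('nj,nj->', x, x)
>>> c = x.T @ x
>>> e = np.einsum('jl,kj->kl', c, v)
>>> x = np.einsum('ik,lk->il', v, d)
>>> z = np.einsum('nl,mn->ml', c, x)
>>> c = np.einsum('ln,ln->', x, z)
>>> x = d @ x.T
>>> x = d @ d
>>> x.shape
(3, 3)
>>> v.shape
(29, 3)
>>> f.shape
()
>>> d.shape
(3, 3)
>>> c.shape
()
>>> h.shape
(29, 3)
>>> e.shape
(29, 3)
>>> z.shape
(29, 3)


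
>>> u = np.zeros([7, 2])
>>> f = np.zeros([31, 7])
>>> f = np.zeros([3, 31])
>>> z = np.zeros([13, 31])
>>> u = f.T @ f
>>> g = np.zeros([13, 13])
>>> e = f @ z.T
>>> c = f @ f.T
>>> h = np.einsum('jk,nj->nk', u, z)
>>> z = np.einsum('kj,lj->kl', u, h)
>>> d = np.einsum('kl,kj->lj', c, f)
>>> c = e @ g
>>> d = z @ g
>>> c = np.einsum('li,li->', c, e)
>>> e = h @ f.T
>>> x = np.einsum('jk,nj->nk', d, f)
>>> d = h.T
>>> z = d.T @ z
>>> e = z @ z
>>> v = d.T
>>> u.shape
(31, 31)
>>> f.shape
(3, 31)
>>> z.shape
(13, 13)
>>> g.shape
(13, 13)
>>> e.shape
(13, 13)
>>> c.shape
()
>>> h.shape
(13, 31)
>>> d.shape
(31, 13)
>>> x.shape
(3, 13)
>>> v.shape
(13, 31)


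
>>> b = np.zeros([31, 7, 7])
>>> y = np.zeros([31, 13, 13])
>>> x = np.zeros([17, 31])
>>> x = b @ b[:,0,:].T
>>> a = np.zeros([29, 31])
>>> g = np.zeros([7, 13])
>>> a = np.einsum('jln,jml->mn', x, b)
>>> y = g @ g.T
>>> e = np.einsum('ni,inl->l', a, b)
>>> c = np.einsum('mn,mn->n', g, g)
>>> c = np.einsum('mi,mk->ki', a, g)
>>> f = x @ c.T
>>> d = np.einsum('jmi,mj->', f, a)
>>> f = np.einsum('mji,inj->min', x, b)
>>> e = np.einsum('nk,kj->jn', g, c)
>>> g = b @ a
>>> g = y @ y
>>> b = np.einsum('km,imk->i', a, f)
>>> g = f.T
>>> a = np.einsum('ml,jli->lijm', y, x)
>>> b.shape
(31,)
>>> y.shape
(7, 7)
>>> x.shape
(31, 7, 31)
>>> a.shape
(7, 31, 31, 7)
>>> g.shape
(7, 31, 31)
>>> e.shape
(31, 7)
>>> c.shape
(13, 31)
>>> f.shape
(31, 31, 7)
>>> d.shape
()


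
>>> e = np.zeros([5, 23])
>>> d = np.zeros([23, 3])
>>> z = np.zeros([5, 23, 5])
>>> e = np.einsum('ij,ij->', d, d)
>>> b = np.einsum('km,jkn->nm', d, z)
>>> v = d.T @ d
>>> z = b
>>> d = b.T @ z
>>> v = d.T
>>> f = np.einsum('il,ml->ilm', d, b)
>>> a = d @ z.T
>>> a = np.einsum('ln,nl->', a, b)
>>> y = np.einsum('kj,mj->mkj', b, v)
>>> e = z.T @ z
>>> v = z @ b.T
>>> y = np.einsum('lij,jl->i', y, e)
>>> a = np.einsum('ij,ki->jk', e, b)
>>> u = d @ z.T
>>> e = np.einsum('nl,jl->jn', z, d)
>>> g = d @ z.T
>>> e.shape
(3, 5)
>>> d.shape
(3, 3)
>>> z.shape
(5, 3)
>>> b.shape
(5, 3)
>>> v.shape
(5, 5)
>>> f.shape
(3, 3, 5)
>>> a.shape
(3, 5)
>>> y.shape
(5,)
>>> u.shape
(3, 5)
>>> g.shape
(3, 5)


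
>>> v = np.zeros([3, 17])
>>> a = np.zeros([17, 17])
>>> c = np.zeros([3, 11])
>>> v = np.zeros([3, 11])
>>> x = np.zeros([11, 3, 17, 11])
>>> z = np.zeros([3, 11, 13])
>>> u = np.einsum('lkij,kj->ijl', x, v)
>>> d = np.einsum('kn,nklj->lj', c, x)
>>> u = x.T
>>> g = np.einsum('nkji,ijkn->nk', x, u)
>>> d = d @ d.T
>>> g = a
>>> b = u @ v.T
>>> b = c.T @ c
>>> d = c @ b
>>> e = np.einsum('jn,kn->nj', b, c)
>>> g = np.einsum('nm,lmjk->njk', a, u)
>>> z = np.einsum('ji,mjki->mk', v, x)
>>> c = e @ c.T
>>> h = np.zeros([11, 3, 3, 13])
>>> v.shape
(3, 11)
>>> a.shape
(17, 17)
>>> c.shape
(11, 3)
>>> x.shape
(11, 3, 17, 11)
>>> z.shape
(11, 17)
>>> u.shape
(11, 17, 3, 11)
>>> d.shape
(3, 11)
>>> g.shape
(17, 3, 11)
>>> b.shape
(11, 11)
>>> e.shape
(11, 11)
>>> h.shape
(11, 3, 3, 13)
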